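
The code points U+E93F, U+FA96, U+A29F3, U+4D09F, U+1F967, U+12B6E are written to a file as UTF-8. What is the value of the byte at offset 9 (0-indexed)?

U+E93F → 3-byte form EE A4 BF at offsets 0–2.
U+FA96 → 3-byte form EF AA 96 at offsets 3–5.
U+A29F3 → 4-byte form F2 A2 A7 B3 at offsets 6–9.
Offset 9 falls in char 3's range; it's byte 4 of F2 A2 A7 B3 = 0xB3.

0xB3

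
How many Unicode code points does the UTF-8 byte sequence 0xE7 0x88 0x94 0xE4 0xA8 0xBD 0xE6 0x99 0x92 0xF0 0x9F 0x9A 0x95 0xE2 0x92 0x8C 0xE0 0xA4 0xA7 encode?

6

Byte at offset 0: 0xE7 = 11100111 → 3-byte char (#1). Advance 3.
Byte at offset 3: 0xE4 = 11100100 → 3-byte char (#2). Advance 3.
Byte at offset 6: 0xE6 = 11100110 → 3-byte char (#3). Advance 3.
Byte at offset 9: 0xF0 = 11110000 → 4-byte char (#4). Advance 4.
Byte at offset 13: 0xE2 = 11100010 → 3-byte char (#5). Advance 3.
Byte at offset 16: 0xE0 = 11100000 → 3-byte char (#6). Advance 3.
Reached end at offset 19 after 6 code points.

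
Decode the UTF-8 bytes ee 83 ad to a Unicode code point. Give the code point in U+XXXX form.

U+E0ED

Leading byte 0xEE = 11101110 matches 1110xxxx → 3-byte sequence.
Byte 1: 0xEE = 11101110, payload 1110 (4 bits).
Byte 2: 0x83 = 10000011 (10xxxxxx ✓), payload 000011.
Byte 3: 0xAD = 10101101 (10xxxxxx ✓), payload 101101.
Concatenate: 1110000011101101 = 0xE0ED (16 bits → U+E0ED).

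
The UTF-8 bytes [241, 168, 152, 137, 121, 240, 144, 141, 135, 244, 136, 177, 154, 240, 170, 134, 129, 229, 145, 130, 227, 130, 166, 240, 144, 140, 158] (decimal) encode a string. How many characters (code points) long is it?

8

Byte at offset 0: 0xF1 = 11110001 → 4-byte char (#1). Advance 4.
Byte at offset 4: 0x79 = 01111001 → 1-byte char (#2). Advance 1.
Byte at offset 5: 0xF0 = 11110000 → 4-byte char (#3). Advance 4.
Byte at offset 9: 0xF4 = 11110100 → 4-byte char (#4). Advance 4.
Byte at offset 13: 0xF0 = 11110000 → 4-byte char (#5). Advance 4.
Byte at offset 17: 0xE5 = 11100101 → 3-byte char (#6). Advance 3.
Byte at offset 20: 0xE3 = 11100011 → 3-byte char (#7). Advance 3.
Byte at offset 23: 0xF0 = 11110000 → 4-byte char (#8). Advance 4.
Reached end at offset 27 after 8 code points.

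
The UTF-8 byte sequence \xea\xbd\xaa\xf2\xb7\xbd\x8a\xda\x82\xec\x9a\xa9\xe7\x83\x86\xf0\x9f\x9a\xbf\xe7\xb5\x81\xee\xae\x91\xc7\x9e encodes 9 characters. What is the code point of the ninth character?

U+01DE

Offset 0: leading byte 0xEA = 11101010 → 3-byte char #1 = EA BD AA.
Offset 3: leading byte 0xF2 = 11110010 → 4-byte char #2 = F2 B7 BD 8A.
Offset 7: leading byte 0xDA = 11011010 → 2-byte char #3 = DA 82.
Offset 9: leading byte 0xEC = 11101100 → 3-byte char #4 = EC 9A A9.
Offset 12: leading byte 0xE7 = 11100111 → 3-byte char #5 = E7 83 86.
Offset 15: leading byte 0xF0 = 11110000 → 4-byte char #6 = F0 9F 9A BF.
Offset 19: leading byte 0xE7 = 11100111 → 3-byte char #7 = E7 B5 81.
Offset 22: leading byte 0xEE = 11101110 → 3-byte char #8 = EE AE 91.
Offset 25: leading byte 0xC7 = 11000111 → 2-byte char #9 = C7 9E.
Leading byte 0xC7 = 11000111 matches 110xxxxx → 2-byte sequence.
Byte 1: 0xC7 = 11000111, payload 00111 (5 bits).
Byte 2: 0x9E = 10011110 (10xxxxxx ✓), payload 011110.
Concatenate: 00111011110 = 0x1DE (11 bits → U+01DE).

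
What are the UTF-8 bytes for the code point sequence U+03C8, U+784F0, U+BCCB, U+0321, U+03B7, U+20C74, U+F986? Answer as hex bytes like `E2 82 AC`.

U+03C8: 2-byte form → CF 88.
U+784F0: 4-byte form → F1 B8 93 B0.
U+BCCB: 3-byte form → EB B3 8B.
U+0321: 2-byte form → CC A1.
U+03B7: 2-byte form → CE B7.
U+20C74: 4-byte form → F0 A0 B1 B4.
U+F986: 3-byte form → EF A6 86.
Concatenated (20 bytes): CF 88 F1 B8 93 B0 EB B3 8B CC A1 CE B7 F0 A0 B1 B4 EF A6 86.

CF 88 F1 B8 93 B0 EB B3 8B CC A1 CE B7 F0 A0 B1 B4 EF A6 86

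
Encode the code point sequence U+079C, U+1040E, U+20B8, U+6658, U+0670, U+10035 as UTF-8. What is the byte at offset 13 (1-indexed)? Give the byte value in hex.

0xD9

1-indexed offset 13 is 0-indexed offset 12.
U+079C → 2-byte form DE 9C at offsets 0–1.
U+1040E → 4-byte form F0 90 90 8E at offsets 2–5.
U+20B8 → 3-byte form E2 82 B8 at offsets 6–8.
U+6658 → 3-byte form E6 99 98 at offsets 9–11.
U+0670 → 2-byte form D9 B0 at offsets 12–13.
Offset 12 falls in char 5's range; it's byte 1 of D9 B0 = 0xD9.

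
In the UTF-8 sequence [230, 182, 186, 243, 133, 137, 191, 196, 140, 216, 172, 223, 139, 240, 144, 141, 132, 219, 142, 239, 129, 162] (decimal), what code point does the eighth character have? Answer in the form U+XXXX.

Offset 0: leading byte 0xE6 = 11100110 → 3-byte char #1 = E6 B6 BA.
Offset 3: leading byte 0xF3 = 11110011 → 4-byte char #2 = F3 85 89 BF.
Offset 7: leading byte 0xC4 = 11000100 → 2-byte char #3 = C4 8C.
Offset 9: leading byte 0xD8 = 11011000 → 2-byte char #4 = D8 AC.
Offset 11: leading byte 0xDF = 11011111 → 2-byte char #5 = DF 8B.
Offset 13: leading byte 0xF0 = 11110000 → 4-byte char #6 = F0 90 8D 84.
Offset 17: leading byte 0xDB = 11011011 → 2-byte char #7 = DB 8E.
Offset 19: leading byte 0xEF = 11101111 → 3-byte char #8 = EF 81 A2.
Leading byte 0xEF = 11101111 matches 1110xxxx → 3-byte sequence.
Byte 1: 0xEF = 11101111, payload 1111 (4 bits).
Byte 2: 0x81 = 10000001 (10xxxxxx ✓), payload 000001.
Byte 3: 0xA2 = 10100010 (10xxxxxx ✓), payload 100010.
Concatenate: 1111000001100010 = 0xF062 (16 bits → U+F062).

U+F062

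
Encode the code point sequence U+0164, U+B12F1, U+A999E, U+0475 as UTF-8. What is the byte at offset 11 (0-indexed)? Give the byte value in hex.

U+0164 → 2-byte form C5 A4 at offsets 0–1.
U+B12F1 → 4-byte form F2 B1 8B B1 at offsets 2–5.
U+A999E → 4-byte form F2 A9 A6 9E at offsets 6–9.
U+0475 → 2-byte form D1 B5 at offsets 10–11.
Offset 11 falls in char 4's range; it's byte 2 of D1 B5 = 0xB5.

0xB5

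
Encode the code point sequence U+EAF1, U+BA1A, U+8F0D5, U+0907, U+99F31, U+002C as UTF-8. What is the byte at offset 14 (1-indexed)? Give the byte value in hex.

1-indexed offset 14 is 0-indexed offset 13.
U+EAF1 → 3-byte form EE AB B1 at offsets 0–2.
U+BA1A → 3-byte form EB A8 9A at offsets 3–5.
U+8F0D5 → 4-byte form F2 8F 83 95 at offsets 6–9.
U+0907 → 3-byte form E0 A4 87 at offsets 10–12.
U+99F31 → 4-byte form F2 99 BC B1 at offsets 13–16.
Offset 13 falls in char 5's range; it's byte 1 of F2 99 BC B1 = 0xF2.

0xF2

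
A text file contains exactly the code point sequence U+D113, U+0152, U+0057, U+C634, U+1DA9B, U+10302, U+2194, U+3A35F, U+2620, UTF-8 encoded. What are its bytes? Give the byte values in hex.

ED 84 93 C5 92 57 EC 98 B4 F0 9D AA 9B F0 90 8C 82 E2 86 94 F0 BA 8D 9F E2 98 A0

U+D113: 3-byte form → ED 84 93.
U+0152: 2-byte form → C5 92.
U+0057: 1-byte form → 57.
U+C634: 3-byte form → EC 98 B4.
U+1DA9B: 4-byte form → F0 9D AA 9B.
U+10302: 4-byte form → F0 90 8C 82.
U+2194: 3-byte form → E2 86 94.
U+3A35F: 4-byte form → F0 BA 8D 9F.
U+2620: 3-byte form → E2 98 A0.
Concatenated (27 bytes): ED 84 93 C5 92 57 EC 98 B4 F0 9D AA 9B F0 90 8C 82 E2 86 94 F0 BA 8D 9F E2 98 A0.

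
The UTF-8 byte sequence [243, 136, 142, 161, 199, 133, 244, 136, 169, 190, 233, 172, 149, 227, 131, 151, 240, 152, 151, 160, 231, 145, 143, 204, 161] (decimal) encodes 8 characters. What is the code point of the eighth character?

U+0321

Offset 0: leading byte 0xF3 = 11110011 → 4-byte char #1 = F3 88 8E A1.
Offset 4: leading byte 0xC7 = 11000111 → 2-byte char #2 = C7 85.
Offset 6: leading byte 0xF4 = 11110100 → 4-byte char #3 = F4 88 A9 BE.
Offset 10: leading byte 0xE9 = 11101001 → 3-byte char #4 = E9 AC 95.
Offset 13: leading byte 0xE3 = 11100011 → 3-byte char #5 = E3 83 97.
Offset 16: leading byte 0xF0 = 11110000 → 4-byte char #6 = F0 98 97 A0.
Offset 20: leading byte 0xE7 = 11100111 → 3-byte char #7 = E7 91 8F.
Offset 23: leading byte 0xCC = 11001100 → 2-byte char #8 = CC A1.
Leading byte 0xCC = 11001100 matches 110xxxxx → 2-byte sequence.
Byte 1: 0xCC = 11001100, payload 01100 (5 bits).
Byte 2: 0xA1 = 10100001 (10xxxxxx ✓), payload 100001.
Concatenate: 01100100001 = 0x321 (11 bits → U+0321).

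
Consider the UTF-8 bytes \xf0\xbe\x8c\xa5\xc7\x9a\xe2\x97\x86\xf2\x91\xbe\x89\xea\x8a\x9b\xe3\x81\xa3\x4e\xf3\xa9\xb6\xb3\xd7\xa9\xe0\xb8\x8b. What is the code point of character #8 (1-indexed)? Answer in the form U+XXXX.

Offset 0: leading byte 0xF0 = 11110000 → 4-byte char #1 = F0 BE 8C A5.
Offset 4: leading byte 0xC7 = 11000111 → 2-byte char #2 = C7 9A.
Offset 6: leading byte 0xE2 = 11100010 → 3-byte char #3 = E2 97 86.
Offset 9: leading byte 0xF2 = 11110010 → 4-byte char #4 = F2 91 BE 89.
Offset 13: leading byte 0xEA = 11101010 → 3-byte char #5 = EA 8A 9B.
Offset 16: leading byte 0xE3 = 11100011 → 3-byte char #6 = E3 81 A3.
Offset 19: leading byte 0x4E = 01001110 → 1-byte char #7 = 4E.
Offset 20: leading byte 0xF3 = 11110011 → 4-byte char #8 = F3 A9 B6 B3.
Leading byte 0xF3 = 11110011 matches 11110xxx → 4-byte sequence.
Byte 1: 0xF3 = 11110011, payload 011 (3 bits).
Byte 2: 0xA9 = 10101001 (10xxxxxx ✓), payload 101001.
Byte 3: 0xB6 = 10110110 (10xxxxxx ✓), payload 110110.
Byte 4: 0xB3 = 10110011 (10xxxxxx ✓), payload 110011.
Concatenate: 011101001110110110011 = 0xE9DB3 (21 bits → U+E9DB3).

U+E9DB3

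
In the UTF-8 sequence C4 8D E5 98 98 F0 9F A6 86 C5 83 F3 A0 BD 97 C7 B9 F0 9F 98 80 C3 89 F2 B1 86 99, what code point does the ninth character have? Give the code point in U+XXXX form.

U+B1199

Offset 0: leading byte 0xC4 = 11000100 → 2-byte char #1 = C4 8D.
Offset 2: leading byte 0xE5 = 11100101 → 3-byte char #2 = E5 98 98.
Offset 5: leading byte 0xF0 = 11110000 → 4-byte char #3 = F0 9F A6 86.
Offset 9: leading byte 0xC5 = 11000101 → 2-byte char #4 = C5 83.
Offset 11: leading byte 0xF3 = 11110011 → 4-byte char #5 = F3 A0 BD 97.
Offset 15: leading byte 0xC7 = 11000111 → 2-byte char #6 = C7 B9.
Offset 17: leading byte 0xF0 = 11110000 → 4-byte char #7 = F0 9F 98 80.
Offset 21: leading byte 0xC3 = 11000011 → 2-byte char #8 = C3 89.
Offset 23: leading byte 0xF2 = 11110010 → 4-byte char #9 = F2 B1 86 99.
Leading byte 0xF2 = 11110010 matches 11110xxx → 4-byte sequence.
Byte 1: 0xF2 = 11110010, payload 010 (3 bits).
Byte 2: 0xB1 = 10110001 (10xxxxxx ✓), payload 110001.
Byte 3: 0x86 = 10000110 (10xxxxxx ✓), payload 000110.
Byte 4: 0x99 = 10011001 (10xxxxxx ✓), payload 011001.
Concatenate: 010110001000110011001 = 0xB1199 (21 bits → U+B1199).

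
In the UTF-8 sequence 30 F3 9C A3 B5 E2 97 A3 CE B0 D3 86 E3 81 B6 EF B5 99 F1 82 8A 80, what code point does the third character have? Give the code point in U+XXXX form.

Offset 0: leading byte 0x30 = 00110000 → 1-byte char #1 = 30.
Offset 1: leading byte 0xF3 = 11110011 → 4-byte char #2 = F3 9C A3 B5.
Offset 5: leading byte 0xE2 = 11100010 → 3-byte char #3 = E2 97 A3.
Leading byte 0xE2 = 11100010 matches 1110xxxx → 3-byte sequence.
Byte 1: 0xE2 = 11100010, payload 0010 (4 bits).
Byte 2: 0x97 = 10010111 (10xxxxxx ✓), payload 010111.
Byte 3: 0xA3 = 10100011 (10xxxxxx ✓), payload 100011.
Concatenate: 0010010111100011 = 0x25E3 (16 bits → U+25E3).

U+25E3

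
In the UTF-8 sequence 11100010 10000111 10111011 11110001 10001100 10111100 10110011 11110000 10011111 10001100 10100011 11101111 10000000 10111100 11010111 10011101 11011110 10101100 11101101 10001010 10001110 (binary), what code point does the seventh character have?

Offset 0: leading byte 0xE2 = 11100010 → 3-byte char #1 = E2 87 BB.
Offset 3: leading byte 0xF1 = 11110001 → 4-byte char #2 = F1 8C BC B3.
Offset 7: leading byte 0xF0 = 11110000 → 4-byte char #3 = F0 9F 8C A3.
Offset 11: leading byte 0xEF = 11101111 → 3-byte char #4 = EF 80 BC.
Offset 14: leading byte 0xD7 = 11010111 → 2-byte char #5 = D7 9D.
Offset 16: leading byte 0xDE = 11011110 → 2-byte char #6 = DE AC.
Offset 18: leading byte 0xED = 11101101 → 3-byte char #7 = ED 8A 8E.
Leading byte 0xED = 11101101 matches 1110xxxx → 3-byte sequence.
Byte 1: 0xED = 11101101, payload 1101 (4 bits).
Byte 2: 0x8A = 10001010 (10xxxxxx ✓), payload 001010.
Byte 3: 0x8E = 10001110 (10xxxxxx ✓), payload 001110.
Concatenate: 1101001010001110 = 0xD28E (16 bits → U+D28E).

U+D28E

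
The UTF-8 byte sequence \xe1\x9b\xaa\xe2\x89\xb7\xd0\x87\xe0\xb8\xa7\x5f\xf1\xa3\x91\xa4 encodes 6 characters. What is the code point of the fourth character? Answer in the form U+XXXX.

Offset 0: leading byte 0xE1 = 11100001 → 3-byte char #1 = E1 9B AA.
Offset 3: leading byte 0xE2 = 11100010 → 3-byte char #2 = E2 89 B7.
Offset 6: leading byte 0xD0 = 11010000 → 2-byte char #3 = D0 87.
Offset 8: leading byte 0xE0 = 11100000 → 3-byte char #4 = E0 B8 A7.
Leading byte 0xE0 = 11100000 matches 1110xxxx → 3-byte sequence.
Byte 1: 0xE0 = 11100000, payload 0000 (4 bits).
Byte 2: 0xB8 = 10111000 (10xxxxxx ✓), payload 111000.
Byte 3: 0xA7 = 10100111 (10xxxxxx ✓), payload 100111.
Concatenate: 0000111000100111 = 0xE27 (16 bits → U+0E27).

U+0E27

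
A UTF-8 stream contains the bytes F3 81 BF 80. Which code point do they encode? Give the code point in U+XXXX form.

Leading byte 0xF3 = 11110011 matches 11110xxx → 4-byte sequence.
Byte 1: 0xF3 = 11110011, payload 011 (3 bits).
Byte 2: 0x81 = 10000001 (10xxxxxx ✓), payload 000001.
Byte 3: 0xBF = 10111111 (10xxxxxx ✓), payload 111111.
Byte 4: 0x80 = 10000000 (10xxxxxx ✓), payload 000000.
Concatenate: 011000001111111000000 = 0xC1FC0 (21 bits → U+C1FC0).

U+C1FC0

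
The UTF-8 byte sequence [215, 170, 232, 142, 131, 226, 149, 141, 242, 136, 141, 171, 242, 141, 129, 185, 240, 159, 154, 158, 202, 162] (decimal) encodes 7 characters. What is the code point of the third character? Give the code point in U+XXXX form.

U+254D

Offset 0: leading byte 0xD7 = 11010111 → 2-byte char #1 = D7 AA.
Offset 2: leading byte 0xE8 = 11101000 → 3-byte char #2 = E8 8E 83.
Offset 5: leading byte 0xE2 = 11100010 → 3-byte char #3 = E2 95 8D.
Leading byte 0xE2 = 11100010 matches 1110xxxx → 3-byte sequence.
Byte 1: 0xE2 = 11100010, payload 0010 (4 bits).
Byte 2: 0x95 = 10010101 (10xxxxxx ✓), payload 010101.
Byte 3: 0x8D = 10001101 (10xxxxxx ✓), payload 001101.
Concatenate: 0010010101001101 = 0x254D (16 bits → U+254D).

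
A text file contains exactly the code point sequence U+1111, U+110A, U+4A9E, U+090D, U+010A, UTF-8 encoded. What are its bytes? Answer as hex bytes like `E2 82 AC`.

E1 84 91 E1 84 8A E4 AA 9E E0 A4 8D C4 8A

U+1111: 3-byte form → E1 84 91.
U+110A: 3-byte form → E1 84 8A.
U+4A9E: 3-byte form → E4 AA 9E.
U+090D: 3-byte form → E0 A4 8D.
U+010A: 2-byte form → C4 8A.
Concatenated (14 bytes): E1 84 91 E1 84 8A E4 AA 9E E0 A4 8D C4 8A.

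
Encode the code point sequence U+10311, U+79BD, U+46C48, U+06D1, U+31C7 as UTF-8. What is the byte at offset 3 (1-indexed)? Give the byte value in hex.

0x8C

1-indexed offset 3 is 0-indexed offset 2.
U+10311 → 4-byte form F0 90 8C 91 at offsets 0–3.
Offset 2 falls in char 1's range; it's byte 3 of F0 90 8C 91 = 0x8C.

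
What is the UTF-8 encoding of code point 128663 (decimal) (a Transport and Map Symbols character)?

U+1F697 = 0x1F697 = 128663 decimal. In range U+10000–U+10FFFF → 4-byte form: 11110xxx 10xxxxxx 10xxxxxx 10xxxxxx.
Binary (21 bits): 000011111011010010111.
Split 3+6+6+6: 000 | 011111 | 011010 | 010111.
Byte 1: 11110000 = 0xF0.
Byte 2: 10011111 = 0x9F.
Byte 3: 10011010 = 0x9A.
Byte 4: 10010111 = 0x97.

F0 9F 9A 97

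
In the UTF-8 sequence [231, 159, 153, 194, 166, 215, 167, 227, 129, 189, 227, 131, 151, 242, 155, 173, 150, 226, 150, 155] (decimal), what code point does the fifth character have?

Offset 0: leading byte 0xE7 = 11100111 → 3-byte char #1 = E7 9F 99.
Offset 3: leading byte 0xC2 = 11000010 → 2-byte char #2 = C2 A6.
Offset 5: leading byte 0xD7 = 11010111 → 2-byte char #3 = D7 A7.
Offset 7: leading byte 0xE3 = 11100011 → 3-byte char #4 = E3 81 BD.
Offset 10: leading byte 0xE3 = 11100011 → 3-byte char #5 = E3 83 97.
Leading byte 0xE3 = 11100011 matches 1110xxxx → 3-byte sequence.
Byte 1: 0xE3 = 11100011, payload 0011 (4 bits).
Byte 2: 0x83 = 10000011 (10xxxxxx ✓), payload 000011.
Byte 3: 0x97 = 10010111 (10xxxxxx ✓), payload 010111.
Concatenate: 0011000011010111 = 0x30D7 (16 bits → U+30D7).

U+30D7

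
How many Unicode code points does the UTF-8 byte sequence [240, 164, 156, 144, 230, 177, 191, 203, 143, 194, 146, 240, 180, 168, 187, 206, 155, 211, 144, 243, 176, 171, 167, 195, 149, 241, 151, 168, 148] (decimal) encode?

Byte at offset 0: 0xF0 = 11110000 → 4-byte char (#1). Advance 4.
Byte at offset 4: 0xE6 = 11100110 → 3-byte char (#2). Advance 3.
Byte at offset 7: 0xCB = 11001011 → 2-byte char (#3). Advance 2.
Byte at offset 9: 0xC2 = 11000010 → 2-byte char (#4). Advance 2.
Byte at offset 11: 0xF0 = 11110000 → 4-byte char (#5). Advance 4.
Byte at offset 15: 0xCE = 11001110 → 2-byte char (#6). Advance 2.
Byte at offset 17: 0xD3 = 11010011 → 2-byte char (#7). Advance 2.
Byte at offset 19: 0xF3 = 11110011 → 4-byte char (#8). Advance 4.
Byte at offset 23: 0xC3 = 11000011 → 2-byte char (#9). Advance 2.
Byte at offset 25: 0xF1 = 11110001 → 4-byte char (#10). Advance 4.
Reached end at offset 29 after 10 code points.

10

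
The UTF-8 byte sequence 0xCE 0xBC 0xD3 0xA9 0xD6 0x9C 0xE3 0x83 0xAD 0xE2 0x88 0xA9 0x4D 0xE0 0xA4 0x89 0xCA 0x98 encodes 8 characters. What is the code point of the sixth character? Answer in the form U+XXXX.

Offset 0: leading byte 0xCE = 11001110 → 2-byte char #1 = CE BC.
Offset 2: leading byte 0xD3 = 11010011 → 2-byte char #2 = D3 A9.
Offset 4: leading byte 0xD6 = 11010110 → 2-byte char #3 = D6 9C.
Offset 6: leading byte 0xE3 = 11100011 → 3-byte char #4 = E3 83 AD.
Offset 9: leading byte 0xE2 = 11100010 → 3-byte char #5 = E2 88 A9.
Offset 12: leading byte 0x4D = 01001101 → 1-byte char #6 = 4D.
Leading byte 0x4D = 01001101 matches 0xxxxxxx → 1-byte sequence.
Byte 1: 0x4D = 01001101, payload 1001101 (7 bits).
Concatenate: 1001101 = 0x4D (7 bits → U+004D).

U+004D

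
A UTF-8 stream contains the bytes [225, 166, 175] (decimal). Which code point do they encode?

U+19AF

Leading byte 0xE1 = 11100001 matches 1110xxxx → 3-byte sequence.
Byte 1: 0xE1 = 11100001, payload 0001 (4 bits).
Byte 2: 0xA6 = 10100110 (10xxxxxx ✓), payload 100110.
Byte 3: 0xAF = 10101111 (10xxxxxx ✓), payload 101111.
Concatenate: 0001100110101111 = 0x19AF (16 bits → U+19AF).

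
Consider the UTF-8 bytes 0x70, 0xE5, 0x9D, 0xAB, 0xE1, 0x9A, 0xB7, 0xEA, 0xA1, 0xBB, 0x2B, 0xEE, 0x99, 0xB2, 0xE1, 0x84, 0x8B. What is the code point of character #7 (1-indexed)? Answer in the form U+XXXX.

Offset 0: leading byte 0x70 = 01110000 → 1-byte char #1 = 70.
Offset 1: leading byte 0xE5 = 11100101 → 3-byte char #2 = E5 9D AB.
Offset 4: leading byte 0xE1 = 11100001 → 3-byte char #3 = E1 9A B7.
Offset 7: leading byte 0xEA = 11101010 → 3-byte char #4 = EA A1 BB.
Offset 10: leading byte 0x2B = 00101011 → 1-byte char #5 = 2B.
Offset 11: leading byte 0xEE = 11101110 → 3-byte char #6 = EE 99 B2.
Offset 14: leading byte 0xE1 = 11100001 → 3-byte char #7 = E1 84 8B.
Leading byte 0xE1 = 11100001 matches 1110xxxx → 3-byte sequence.
Byte 1: 0xE1 = 11100001, payload 0001 (4 bits).
Byte 2: 0x84 = 10000100 (10xxxxxx ✓), payload 000100.
Byte 3: 0x8B = 10001011 (10xxxxxx ✓), payload 001011.
Concatenate: 0001000100001011 = 0x110B (16 bits → U+110B).

U+110B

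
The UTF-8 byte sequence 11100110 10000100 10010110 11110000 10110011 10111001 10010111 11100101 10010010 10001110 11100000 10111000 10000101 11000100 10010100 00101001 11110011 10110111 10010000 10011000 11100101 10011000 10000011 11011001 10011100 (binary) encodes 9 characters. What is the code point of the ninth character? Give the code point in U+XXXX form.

U+065C

Offset 0: leading byte 0xE6 = 11100110 → 3-byte char #1 = E6 84 96.
Offset 3: leading byte 0xF0 = 11110000 → 4-byte char #2 = F0 B3 B9 97.
Offset 7: leading byte 0xE5 = 11100101 → 3-byte char #3 = E5 92 8E.
Offset 10: leading byte 0xE0 = 11100000 → 3-byte char #4 = E0 B8 85.
Offset 13: leading byte 0xC4 = 11000100 → 2-byte char #5 = C4 94.
Offset 15: leading byte 0x29 = 00101001 → 1-byte char #6 = 29.
Offset 16: leading byte 0xF3 = 11110011 → 4-byte char #7 = F3 B7 90 98.
Offset 20: leading byte 0xE5 = 11100101 → 3-byte char #8 = E5 98 83.
Offset 23: leading byte 0xD9 = 11011001 → 2-byte char #9 = D9 9C.
Leading byte 0xD9 = 11011001 matches 110xxxxx → 2-byte sequence.
Byte 1: 0xD9 = 11011001, payload 11001 (5 bits).
Byte 2: 0x9C = 10011100 (10xxxxxx ✓), payload 011100.
Concatenate: 11001011100 = 0x65C (11 bits → U+065C).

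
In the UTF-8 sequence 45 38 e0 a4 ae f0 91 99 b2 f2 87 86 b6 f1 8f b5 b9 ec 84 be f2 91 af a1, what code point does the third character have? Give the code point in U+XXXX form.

U+092E

Offset 0: leading byte 0x45 = 01000101 → 1-byte char #1 = 45.
Offset 1: leading byte 0x38 = 00111000 → 1-byte char #2 = 38.
Offset 2: leading byte 0xE0 = 11100000 → 3-byte char #3 = E0 A4 AE.
Leading byte 0xE0 = 11100000 matches 1110xxxx → 3-byte sequence.
Byte 1: 0xE0 = 11100000, payload 0000 (4 bits).
Byte 2: 0xA4 = 10100100 (10xxxxxx ✓), payload 100100.
Byte 3: 0xAE = 10101110 (10xxxxxx ✓), payload 101110.
Concatenate: 0000100100101110 = 0x92E (16 bits → U+092E).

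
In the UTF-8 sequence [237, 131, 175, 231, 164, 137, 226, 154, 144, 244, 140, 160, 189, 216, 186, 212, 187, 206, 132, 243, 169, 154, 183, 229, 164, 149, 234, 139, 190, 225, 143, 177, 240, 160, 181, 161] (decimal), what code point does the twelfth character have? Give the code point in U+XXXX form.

U+20D61

Offset 0: leading byte 0xED = 11101101 → 3-byte char #1 = ED 83 AF.
Offset 3: leading byte 0xE7 = 11100111 → 3-byte char #2 = E7 A4 89.
Offset 6: leading byte 0xE2 = 11100010 → 3-byte char #3 = E2 9A 90.
Offset 9: leading byte 0xF4 = 11110100 → 4-byte char #4 = F4 8C A0 BD.
Offset 13: leading byte 0xD8 = 11011000 → 2-byte char #5 = D8 BA.
Offset 15: leading byte 0xD4 = 11010100 → 2-byte char #6 = D4 BB.
Offset 17: leading byte 0xCE = 11001110 → 2-byte char #7 = CE 84.
Offset 19: leading byte 0xF3 = 11110011 → 4-byte char #8 = F3 A9 9A B7.
Offset 23: leading byte 0xE5 = 11100101 → 3-byte char #9 = E5 A4 95.
Offset 26: leading byte 0xEA = 11101010 → 3-byte char #10 = EA 8B BE.
Offset 29: leading byte 0xE1 = 11100001 → 3-byte char #11 = E1 8F B1.
Offset 32: leading byte 0xF0 = 11110000 → 4-byte char #12 = F0 A0 B5 A1.
Leading byte 0xF0 = 11110000 matches 11110xxx → 4-byte sequence.
Byte 1: 0xF0 = 11110000, payload 000 (3 bits).
Byte 2: 0xA0 = 10100000 (10xxxxxx ✓), payload 100000.
Byte 3: 0xB5 = 10110101 (10xxxxxx ✓), payload 110101.
Byte 4: 0xA1 = 10100001 (10xxxxxx ✓), payload 100001.
Concatenate: 000100000110101100001 = 0x20D61 (21 bits → U+20D61).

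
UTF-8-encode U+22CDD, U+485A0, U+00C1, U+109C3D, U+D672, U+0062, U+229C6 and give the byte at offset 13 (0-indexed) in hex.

U+22CDD → 4-byte form F0 A2 B3 9D at offsets 0–3.
U+485A0 → 4-byte form F1 88 96 A0 at offsets 4–7.
U+00C1 → 2-byte form C3 81 at offsets 8–9.
U+109C3D → 4-byte form F4 89 B0 BD at offsets 10–13.
Offset 13 falls in char 4's range; it's byte 4 of F4 89 B0 BD = 0xBD.

0xBD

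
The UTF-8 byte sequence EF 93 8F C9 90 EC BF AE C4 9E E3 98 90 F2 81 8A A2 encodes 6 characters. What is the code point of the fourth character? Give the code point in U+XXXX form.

Offset 0: leading byte 0xEF = 11101111 → 3-byte char #1 = EF 93 8F.
Offset 3: leading byte 0xC9 = 11001001 → 2-byte char #2 = C9 90.
Offset 5: leading byte 0xEC = 11101100 → 3-byte char #3 = EC BF AE.
Offset 8: leading byte 0xC4 = 11000100 → 2-byte char #4 = C4 9E.
Leading byte 0xC4 = 11000100 matches 110xxxxx → 2-byte sequence.
Byte 1: 0xC4 = 11000100, payload 00100 (5 bits).
Byte 2: 0x9E = 10011110 (10xxxxxx ✓), payload 011110.
Concatenate: 00100011110 = 0x11E (11 bits → U+011E).

U+011E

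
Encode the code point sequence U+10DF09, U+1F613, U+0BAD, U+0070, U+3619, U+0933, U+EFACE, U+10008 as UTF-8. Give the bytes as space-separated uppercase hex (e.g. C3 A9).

F4 8D BC 89 F0 9F 98 93 E0 AE AD 70 E3 98 99 E0 A4 B3 F3 AF AB 8E F0 90 80 88

U+10DF09: 4-byte form → F4 8D BC 89.
U+1F613: 4-byte form → F0 9F 98 93.
U+0BAD: 3-byte form → E0 AE AD.
U+0070: 1-byte form → 70.
U+3619: 3-byte form → E3 98 99.
U+0933: 3-byte form → E0 A4 B3.
U+EFACE: 4-byte form → F3 AF AB 8E.
U+10008: 4-byte form → F0 90 80 88.
Concatenated (26 bytes): F4 8D BC 89 F0 9F 98 93 E0 AE AD 70 E3 98 99 E0 A4 B3 F3 AF AB 8E F0 90 80 88.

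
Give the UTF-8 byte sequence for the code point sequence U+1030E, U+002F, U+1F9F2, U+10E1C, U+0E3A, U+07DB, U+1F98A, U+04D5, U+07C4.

U+1030E: 4-byte form → F0 90 8C 8E.
U+002F: 1-byte form → 2F.
U+1F9F2: 4-byte form → F0 9F A7 B2.
U+10E1C: 4-byte form → F0 90 B8 9C.
U+0E3A: 3-byte form → E0 B8 BA.
U+07DB: 2-byte form → DF 9B.
U+1F98A: 4-byte form → F0 9F A6 8A.
U+04D5: 2-byte form → D3 95.
U+07C4: 2-byte form → DF 84.
Concatenated (26 bytes): F0 90 8C 8E 2F F0 9F A7 B2 F0 90 B8 9C E0 B8 BA DF 9B F0 9F A6 8A D3 95 DF 84.

F0 90 8C 8E 2F F0 9F A7 B2 F0 90 B8 9C E0 B8 BA DF 9B F0 9F A6 8A D3 95 DF 84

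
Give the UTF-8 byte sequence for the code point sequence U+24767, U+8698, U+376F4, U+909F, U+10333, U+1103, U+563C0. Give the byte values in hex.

U+24767: 4-byte form → F0 A4 9D A7.
U+8698: 3-byte form → E8 9A 98.
U+376F4: 4-byte form → F0 B7 9B B4.
U+909F: 3-byte form → E9 82 9F.
U+10333: 4-byte form → F0 90 8C B3.
U+1103: 3-byte form → E1 84 83.
U+563C0: 4-byte form → F1 96 8F 80.
Concatenated (25 bytes): F0 A4 9D A7 E8 9A 98 F0 B7 9B B4 E9 82 9F F0 90 8C B3 E1 84 83 F1 96 8F 80.

F0 A4 9D A7 E8 9A 98 F0 B7 9B B4 E9 82 9F F0 90 8C B3 E1 84 83 F1 96 8F 80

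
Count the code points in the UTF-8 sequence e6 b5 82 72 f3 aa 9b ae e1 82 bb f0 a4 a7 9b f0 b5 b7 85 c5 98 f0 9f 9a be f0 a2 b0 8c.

9

Byte at offset 0: 0xE6 = 11100110 → 3-byte char (#1). Advance 3.
Byte at offset 3: 0x72 = 01110010 → 1-byte char (#2). Advance 1.
Byte at offset 4: 0xF3 = 11110011 → 4-byte char (#3). Advance 4.
Byte at offset 8: 0xE1 = 11100001 → 3-byte char (#4). Advance 3.
Byte at offset 11: 0xF0 = 11110000 → 4-byte char (#5). Advance 4.
Byte at offset 15: 0xF0 = 11110000 → 4-byte char (#6). Advance 4.
Byte at offset 19: 0xC5 = 11000101 → 2-byte char (#7). Advance 2.
Byte at offset 21: 0xF0 = 11110000 → 4-byte char (#8). Advance 4.
Byte at offset 25: 0xF0 = 11110000 → 4-byte char (#9). Advance 4.
Reached end at offset 29 after 9 code points.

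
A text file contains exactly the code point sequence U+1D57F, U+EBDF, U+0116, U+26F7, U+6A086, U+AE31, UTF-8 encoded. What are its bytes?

F0 9D 95 BF EE AF 9F C4 96 E2 9B B7 F1 AA 82 86 EA B8 B1

U+1D57F: 4-byte form → F0 9D 95 BF.
U+EBDF: 3-byte form → EE AF 9F.
U+0116: 2-byte form → C4 96.
U+26F7: 3-byte form → E2 9B B7.
U+6A086: 4-byte form → F1 AA 82 86.
U+AE31: 3-byte form → EA B8 B1.
Concatenated (19 bytes): F0 9D 95 BF EE AF 9F C4 96 E2 9B B7 F1 AA 82 86 EA B8 B1.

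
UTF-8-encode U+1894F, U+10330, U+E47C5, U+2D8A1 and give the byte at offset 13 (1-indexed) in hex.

1-indexed offset 13 is 0-indexed offset 12.
U+1894F → 4-byte form F0 98 A5 8F at offsets 0–3.
U+10330 → 4-byte form F0 90 8C B0 at offsets 4–7.
U+E47C5 → 4-byte form F3 A4 9F 85 at offsets 8–11.
U+2D8A1 → 4-byte form F0 AD A2 A1 at offsets 12–15.
Offset 12 falls in char 4's range; it's byte 1 of F0 AD A2 A1 = 0xF0.

0xF0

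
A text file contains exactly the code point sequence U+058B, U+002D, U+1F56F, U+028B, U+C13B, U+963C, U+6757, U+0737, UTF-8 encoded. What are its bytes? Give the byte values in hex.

D6 8B 2D F0 9F 95 AF CA 8B EC 84 BB E9 98 BC E6 9D 97 DC B7

U+058B: 2-byte form → D6 8B.
U+002D: 1-byte form → 2D.
U+1F56F: 4-byte form → F0 9F 95 AF.
U+028B: 2-byte form → CA 8B.
U+C13B: 3-byte form → EC 84 BB.
U+963C: 3-byte form → E9 98 BC.
U+6757: 3-byte form → E6 9D 97.
U+0737: 2-byte form → DC B7.
Concatenated (20 bytes): D6 8B 2D F0 9F 95 AF CA 8B EC 84 BB E9 98 BC E6 9D 97 DC B7.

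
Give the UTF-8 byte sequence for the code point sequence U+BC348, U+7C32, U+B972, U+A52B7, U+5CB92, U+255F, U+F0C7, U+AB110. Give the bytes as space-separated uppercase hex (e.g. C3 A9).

U+BC348: 4-byte form → F2 BC 8D 88.
U+7C32: 3-byte form → E7 B0 B2.
U+B972: 3-byte form → EB A5 B2.
U+A52B7: 4-byte form → F2 A5 8A B7.
U+5CB92: 4-byte form → F1 9C AE 92.
U+255F: 3-byte form → E2 95 9F.
U+F0C7: 3-byte form → EF 83 87.
U+AB110: 4-byte form → F2 AB 84 90.
Concatenated (28 bytes): F2 BC 8D 88 E7 B0 B2 EB A5 B2 F2 A5 8A B7 F1 9C AE 92 E2 95 9F EF 83 87 F2 AB 84 90.

F2 BC 8D 88 E7 B0 B2 EB A5 B2 F2 A5 8A B7 F1 9C AE 92 E2 95 9F EF 83 87 F2 AB 84 90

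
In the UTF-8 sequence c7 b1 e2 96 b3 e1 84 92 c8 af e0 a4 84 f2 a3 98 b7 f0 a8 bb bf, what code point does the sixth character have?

Offset 0: leading byte 0xC7 = 11000111 → 2-byte char #1 = C7 B1.
Offset 2: leading byte 0xE2 = 11100010 → 3-byte char #2 = E2 96 B3.
Offset 5: leading byte 0xE1 = 11100001 → 3-byte char #3 = E1 84 92.
Offset 8: leading byte 0xC8 = 11001000 → 2-byte char #4 = C8 AF.
Offset 10: leading byte 0xE0 = 11100000 → 3-byte char #5 = E0 A4 84.
Offset 13: leading byte 0xF2 = 11110010 → 4-byte char #6 = F2 A3 98 B7.
Leading byte 0xF2 = 11110010 matches 11110xxx → 4-byte sequence.
Byte 1: 0xF2 = 11110010, payload 010 (3 bits).
Byte 2: 0xA3 = 10100011 (10xxxxxx ✓), payload 100011.
Byte 3: 0x98 = 10011000 (10xxxxxx ✓), payload 011000.
Byte 4: 0xB7 = 10110111 (10xxxxxx ✓), payload 110111.
Concatenate: 010100011011000110111 = 0xA3637 (21 bits → U+A3637).

U+A3637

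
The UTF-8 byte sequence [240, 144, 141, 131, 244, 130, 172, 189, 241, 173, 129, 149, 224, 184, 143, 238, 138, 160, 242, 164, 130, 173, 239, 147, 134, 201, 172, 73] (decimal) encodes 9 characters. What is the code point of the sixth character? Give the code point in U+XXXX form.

U+A40AD

Offset 0: leading byte 0xF0 = 11110000 → 4-byte char #1 = F0 90 8D 83.
Offset 4: leading byte 0xF4 = 11110100 → 4-byte char #2 = F4 82 AC BD.
Offset 8: leading byte 0xF1 = 11110001 → 4-byte char #3 = F1 AD 81 95.
Offset 12: leading byte 0xE0 = 11100000 → 3-byte char #4 = E0 B8 8F.
Offset 15: leading byte 0xEE = 11101110 → 3-byte char #5 = EE 8A A0.
Offset 18: leading byte 0xF2 = 11110010 → 4-byte char #6 = F2 A4 82 AD.
Leading byte 0xF2 = 11110010 matches 11110xxx → 4-byte sequence.
Byte 1: 0xF2 = 11110010, payload 010 (3 bits).
Byte 2: 0xA4 = 10100100 (10xxxxxx ✓), payload 100100.
Byte 3: 0x82 = 10000010 (10xxxxxx ✓), payload 000010.
Byte 4: 0xAD = 10101101 (10xxxxxx ✓), payload 101101.
Concatenate: 010100100000010101101 = 0xA40AD (21 bits → U+A40AD).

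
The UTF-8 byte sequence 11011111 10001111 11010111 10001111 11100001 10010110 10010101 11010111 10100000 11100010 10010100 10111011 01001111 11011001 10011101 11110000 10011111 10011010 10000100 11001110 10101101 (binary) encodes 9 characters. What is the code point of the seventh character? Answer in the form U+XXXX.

U+065D

Offset 0: leading byte 0xDF = 11011111 → 2-byte char #1 = DF 8F.
Offset 2: leading byte 0xD7 = 11010111 → 2-byte char #2 = D7 8F.
Offset 4: leading byte 0xE1 = 11100001 → 3-byte char #3 = E1 96 95.
Offset 7: leading byte 0xD7 = 11010111 → 2-byte char #4 = D7 A0.
Offset 9: leading byte 0xE2 = 11100010 → 3-byte char #5 = E2 94 BB.
Offset 12: leading byte 0x4F = 01001111 → 1-byte char #6 = 4F.
Offset 13: leading byte 0xD9 = 11011001 → 2-byte char #7 = D9 9D.
Leading byte 0xD9 = 11011001 matches 110xxxxx → 2-byte sequence.
Byte 1: 0xD9 = 11011001, payload 11001 (5 bits).
Byte 2: 0x9D = 10011101 (10xxxxxx ✓), payload 011101.
Concatenate: 11001011101 = 0x65D (11 bits → U+065D).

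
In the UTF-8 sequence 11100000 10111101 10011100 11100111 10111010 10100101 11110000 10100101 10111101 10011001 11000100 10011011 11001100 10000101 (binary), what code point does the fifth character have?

Offset 0: leading byte 0xE0 = 11100000 → 3-byte char #1 = E0 BD 9C.
Offset 3: leading byte 0xE7 = 11100111 → 3-byte char #2 = E7 BA A5.
Offset 6: leading byte 0xF0 = 11110000 → 4-byte char #3 = F0 A5 BD 99.
Offset 10: leading byte 0xC4 = 11000100 → 2-byte char #4 = C4 9B.
Offset 12: leading byte 0xCC = 11001100 → 2-byte char #5 = CC 85.
Leading byte 0xCC = 11001100 matches 110xxxxx → 2-byte sequence.
Byte 1: 0xCC = 11001100, payload 01100 (5 bits).
Byte 2: 0x85 = 10000101 (10xxxxxx ✓), payload 000101.
Concatenate: 01100000101 = 0x305 (11 bits → U+0305).

U+0305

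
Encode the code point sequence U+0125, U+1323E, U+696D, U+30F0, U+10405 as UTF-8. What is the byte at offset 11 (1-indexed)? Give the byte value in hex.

0x83

1-indexed offset 11 is 0-indexed offset 10.
U+0125 → 2-byte form C4 A5 at offsets 0–1.
U+1323E → 4-byte form F0 93 88 BE at offsets 2–5.
U+696D → 3-byte form E6 A5 AD at offsets 6–8.
U+30F0 → 3-byte form E3 83 B0 at offsets 9–11.
Offset 10 falls in char 4's range; it's byte 2 of E3 83 B0 = 0x83.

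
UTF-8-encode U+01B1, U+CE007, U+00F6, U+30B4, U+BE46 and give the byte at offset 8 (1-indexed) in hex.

0xB6

1-indexed offset 8 is 0-indexed offset 7.
U+01B1 → 2-byte form C6 B1 at offsets 0–1.
U+CE007 → 4-byte form F3 8E 80 87 at offsets 2–5.
U+00F6 → 2-byte form C3 B6 at offsets 6–7.
Offset 7 falls in char 3's range; it's byte 2 of C3 B6 = 0xB6.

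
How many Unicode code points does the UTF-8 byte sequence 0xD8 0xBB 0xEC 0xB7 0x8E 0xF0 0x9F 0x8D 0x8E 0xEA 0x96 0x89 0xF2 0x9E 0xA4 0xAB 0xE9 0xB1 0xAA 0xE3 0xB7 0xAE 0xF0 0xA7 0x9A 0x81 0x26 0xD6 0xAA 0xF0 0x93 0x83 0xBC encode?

11

Byte at offset 0: 0xD8 = 11011000 → 2-byte char (#1). Advance 2.
Byte at offset 2: 0xEC = 11101100 → 3-byte char (#2). Advance 3.
Byte at offset 5: 0xF0 = 11110000 → 4-byte char (#3). Advance 4.
Byte at offset 9: 0xEA = 11101010 → 3-byte char (#4). Advance 3.
Byte at offset 12: 0xF2 = 11110010 → 4-byte char (#5). Advance 4.
Byte at offset 16: 0xE9 = 11101001 → 3-byte char (#6). Advance 3.
Byte at offset 19: 0xE3 = 11100011 → 3-byte char (#7). Advance 3.
Byte at offset 22: 0xF0 = 11110000 → 4-byte char (#8). Advance 4.
Byte at offset 26: 0x26 = 00100110 → 1-byte char (#9). Advance 1.
Byte at offset 27: 0xD6 = 11010110 → 2-byte char (#10). Advance 2.
Byte at offset 29: 0xF0 = 11110000 → 4-byte char (#11). Advance 4.
Reached end at offset 33 after 11 code points.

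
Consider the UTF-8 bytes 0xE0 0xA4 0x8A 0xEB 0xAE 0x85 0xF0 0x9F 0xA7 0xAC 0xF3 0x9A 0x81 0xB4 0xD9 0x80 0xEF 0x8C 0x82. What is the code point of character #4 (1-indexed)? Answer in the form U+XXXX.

U+DA074

Offset 0: leading byte 0xE0 = 11100000 → 3-byte char #1 = E0 A4 8A.
Offset 3: leading byte 0xEB = 11101011 → 3-byte char #2 = EB AE 85.
Offset 6: leading byte 0xF0 = 11110000 → 4-byte char #3 = F0 9F A7 AC.
Offset 10: leading byte 0xF3 = 11110011 → 4-byte char #4 = F3 9A 81 B4.
Leading byte 0xF3 = 11110011 matches 11110xxx → 4-byte sequence.
Byte 1: 0xF3 = 11110011, payload 011 (3 bits).
Byte 2: 0x9A = 10011010 (10xxxxxx ✓), payload 011010.
Byte 3: 0x81 = 10000001 (10xxxxxx ✓), payload 000001.
Byte 4: 0xB4 = 10110100 (10xxxxxx ✓), payload 110100.
Concatenate: 011011010000001110100 = 0xDA074 (21 bits → U+DA074).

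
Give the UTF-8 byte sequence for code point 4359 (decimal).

U+1107 = 0x1107 = 4359 decimal. In range U+0800–U+FFFF → 3-byte form: 1110xxxx 10xxxxxx 10xxxxxx.
Binary (16 bits): 0001000100000111.
Split 4+6+6: 0001 | 000100 | 000111.
Byte 1: 11100001 = 0xE1.
Byte 2: 10000100 = 0x84.
Byte 3: 10000111 = 0x87.

E1 84 87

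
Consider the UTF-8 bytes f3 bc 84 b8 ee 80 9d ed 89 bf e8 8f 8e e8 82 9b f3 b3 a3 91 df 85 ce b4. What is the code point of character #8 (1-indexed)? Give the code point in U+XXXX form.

U+03B4

Offset 0: leading byte 0xF3 = 11110011 → 4-byte char #1 = F3 BC 84 B8.
Offset 4: leading byte 0xEE = 11101110 → 3-byte char #2 = EE 80 9D.
Offset 7: leading byte 0xED = 11101101 → 3-byte char #3 = ED 89 BF.
Offset 10: leading byte 0xE8 = 11101000 → 3-byte char #4 = E8 8F 8E.
Offset 13: leading byte 0xE8 = 11101000 → 3-byte char #5 = E8 82 9B.
Offset 16: leading byte 0xF3 = 11110011 → 4-byte char #6 = F3 B3 A3 91.
Offset 20: leading byte 0xDF = 11011111 → 2-byte char #7 = DF 85.
Offset 22: leading byte 0xCE = 11001110 → 2-byte char #8 = CE B4.
Leading byte 0xCE = 11001110 matches 110xxxxx → 2-byte sequence.
Byte 1: 0xCE = 11001110, payload 01110 (5 bits).
Byte 2: 0xB4 = 10110100 (10xxxxxx ✓), payload 110100.
Concatenate: 01110110100 = 0x3B4 (11 bits → U+03B4).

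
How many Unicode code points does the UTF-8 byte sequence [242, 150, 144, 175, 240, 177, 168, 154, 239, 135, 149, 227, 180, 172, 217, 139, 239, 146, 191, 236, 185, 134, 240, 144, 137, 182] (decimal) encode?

Byte at offset 0: 0xF2 = 11110010 → 4-byte char (#1). Advance 4.
Byte at offset 4: 0xF0 = 11110000 → 4-byte char (#2). Advance 4.
Byte at offset 8: 0xEF = 11101111 → 3-byte char (#3). Advance 3.
Byte at offset 11: 0xE3 = 11100011 → 3-byte char (#4). Advance 3.
Byte at offset 14: 0xD9 = 11011001 → 2-byte char (#5). Advance 2.
Byte at offset 16: 0xEF = 11101111 → 3-byte char (#6). Advance 3.
Byte at offset 19: 0xEC = 11101100 → 3-byte char (#7). Advance 3.
Byte at offset 22: 0xF0 = 11110000 → 4-byte char (#8). Advance 4.
Reached end at offset 26 after 8 code points.

8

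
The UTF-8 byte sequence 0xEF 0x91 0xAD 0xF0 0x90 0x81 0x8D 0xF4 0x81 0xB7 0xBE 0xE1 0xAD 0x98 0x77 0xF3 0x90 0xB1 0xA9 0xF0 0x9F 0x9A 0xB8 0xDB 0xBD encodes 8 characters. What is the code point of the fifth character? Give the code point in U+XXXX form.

Offset 0: leading byte 0xEF = 11101111 → 3-byte char #1 = EF 91 AD.
Offset 3: leading byte 0xF0 = 11110000 → 4-byte char #2 = F0 90 81 8D.
Offset 7: leading byte 0xF4 = 11110100 → 4-byte char #3 = F4 81 B7 BE.
Offset 11: leading byte 0xE1 = 11100001 → 3-byte char #4 = E1 AD 98.
Offset 14: leading byte 0x77 = 01110111 → 1-byte char #5 = 77.
Leading byte 0x77 = 01110111 matches 0xxxxxxx → 1-byte sequence.
Byte 1: 0x77 = 01110111, payload 1110111 (7 bits).
Concatenate: 1110111 = 0x77 (7 bits → U+0077).

U+0077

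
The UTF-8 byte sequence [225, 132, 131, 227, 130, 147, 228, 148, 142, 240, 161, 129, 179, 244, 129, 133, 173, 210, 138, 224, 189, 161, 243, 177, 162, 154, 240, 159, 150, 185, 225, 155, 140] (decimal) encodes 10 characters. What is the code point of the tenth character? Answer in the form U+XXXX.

Offset 0: leading byte 0xE1 = 11100001 → 3-byte char #1 = E1 84 83.
Offset 3: leading byte 0xE3 = 11100011 → 3-byte char #2 = E3 82 93.
Offset 6: leading byte 0xE4 = 11100100 → 3-byte char #3 = E4 94 8E.
Offset 9: leading byte 0xF0 = 11110000 → 4-byte char #4 = F0 A1 81 B3.
Offset 13: leading byte 0xF4 = 11110100 → 4-byte char #5 = F4 81 85 AD.
Offset 17: leading byte 0xD2 = 11010010 → 2-byte char #6 = D2 8A.
Offset 19: leading byte 0xE0 = 11100000 → 3-byte char #7 = E0 BD A1.
Offset 22: leading byte 0xF3 = 11110011 → 4-byte char #8 = F3 B1 A2 9A.
Offset 26: leading byte 0xF0 = 11110000 → 4-byte char #9 = F0 9F 96 B9.
Offset 30: leading byte 0xE1 = 11100001 → 3-byte char #10 = E1 9B 8C.
Leading byte 0xE1 = 11100001 matches 1110xxxx → 3-byte sequence.
Byte 1: 0xE1 = 11100001, payload 0001 (4 bits).
Byte 2: 0x9B = 10011011 (10xxxxxx ✓), payload 011011.
Byte 3: 0x8C = 10001100 (10xxxxxx ✓), payload 001100.
Concatenate: 0001011011001100 = 0x16CC (16 bits → U+16CC).

U+16CC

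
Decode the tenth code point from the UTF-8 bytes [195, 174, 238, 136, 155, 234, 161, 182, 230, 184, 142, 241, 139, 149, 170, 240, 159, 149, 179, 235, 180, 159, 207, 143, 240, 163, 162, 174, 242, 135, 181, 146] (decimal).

Offset 0: leading byte 0xC3 = 11000011 → 2-byte char #1 = C3 AE.
Offset 2: leading byte 0xEE = 11101110 → 3-byte char #2 = EE 88 9B.
Offset 5: leading byte 0xEA = 11101010 → 3-byte char #3 = EA A1 B6.
Offset 8: leading byte 0xE6 = 11100110 → 3-byte char #4 = E6 B8 8E.
Offset 11: leading byte 0xF1 = 11110001 → 4-byte char #5 = F1 8B 95 AA.
Offset 15: leading byte 0xF0 = 11110000 → 4-byte char #6 = F0 9F 95 B3.
Offset 19: leading byte 0xEB = 11101011 → 3-byte char #7 = EB B4 9F.
Offset 22: leading byte 0xCF = 11001111 → 2-byte char #8 = CF 8F.
Offset 24: leading byte 0xF0 = 11110000 → 4-byte char #9 = F0 A3 A2 AE.
Offset 28: leading byte 0xF2 = 11110010 → 4-byte char #10 = F2 87 B5 92.
Leading byte 0xF2 = 11110010 matches 11110xxx → 4-byte sequence.
Byte 1: 0xF2 = 11110010, payload 010 (3 bits).
Byte 2: 0x87 = 10000111 (10xxxxxx ✓), payload 000111.
Byte 3: 0xB5 = 10110101 (10xxxxxx ✓), payload 110101.
Byte 4: 0x92 = 10010010 (10xxxxxx ✓), payload 010010.
Concatenate: 010000111110101010010 = 0x87D52 (21 bits → U+87D52).

U+87D52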